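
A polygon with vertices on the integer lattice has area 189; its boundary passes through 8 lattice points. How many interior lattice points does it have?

186

Pick's theorem A = I + B/2 − 1 rearranges to I = A − B/2 + 1 = 189 − 8/2 + 1 = 186.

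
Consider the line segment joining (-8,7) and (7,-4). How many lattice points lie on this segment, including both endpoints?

The number of lattice points on a segment between lattice points is gcd(|Δx|,|Δy|) + 1 = gcd(15,11) + 1 = 1 + 1 = 2.

2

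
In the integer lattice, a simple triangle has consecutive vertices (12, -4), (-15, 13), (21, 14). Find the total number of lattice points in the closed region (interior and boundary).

326

The shoelace formula gives twice the area as |(12·13 − (-15)·(-4)) + ((-15)·14 − 21·13) + (21·(-4) − 12·14)| = 639, so the area is 639/2.
Along each edge there are gcd(|Δx|,|Δy|)+1 lattice points, so counting each shared vertex once the boundary has gcd(27,17) + gcd(36,1) + gcd(9,18) = 1+1+9 = 11.
Pick's theorem gives I = A − B/2 + 1 = 639/2 − 11/2 + 1 = 315, so the closed region contains I + B = 315 + 11 = 326 lattice points.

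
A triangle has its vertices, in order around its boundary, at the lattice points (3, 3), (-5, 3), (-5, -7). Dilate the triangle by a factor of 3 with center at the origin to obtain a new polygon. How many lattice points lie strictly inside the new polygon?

By the shoelace formula, twice the signed area is |(3·3 − (-5)·3) + ((-5)·(-7) − (-5)·3) + ((-5)·3 − 3·(-7))| = 80, so the area is 40.
The number of boundary lattice points is Σ gcd(|Δx|,|Δy|) = gcd(8,0) + gcd(0,10) + gcd(8,10) = 8+10+2 = 20.
Scaling by 3 multiplies the area by 3² = 9 (so the new area is 360) and multiplies the boundary lattice-point count by 3, giving 60.
By Pick's theorem, the interior count of the dilated polygon is 360 − 60/2 + 1 = 331.

331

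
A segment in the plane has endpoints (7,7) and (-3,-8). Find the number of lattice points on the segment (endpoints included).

6

The number of lattice points on a segment between lattice points is gcd(|Δx|,|Δy|) + 1 = gcd(10,15) + 1 = 5 + 1 = 6.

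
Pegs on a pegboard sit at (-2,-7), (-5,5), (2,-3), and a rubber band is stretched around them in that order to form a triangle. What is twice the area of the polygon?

By the shoelace formula, twice the signed area is |((-2)·5 − (-5)·(-7)) + ((-5)·(-3) − 2·5) + (2·(-7) − (-2)·(-3))| = 60, so the area is 30.

60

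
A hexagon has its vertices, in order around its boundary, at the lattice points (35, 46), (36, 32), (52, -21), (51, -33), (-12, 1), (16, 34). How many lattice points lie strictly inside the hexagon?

By the shoelace formula, twice the signed area is |[35·32 − 36·46] + [36·(-21) − 52·32] + [52·(-33) − 51·(-21)] + [51·1 − (-12)·(-33)] + [(-12)·34 − 16·1] + [16·46 − 35·34]| = 4824, so the area is 2412.
Along each edge there are gcd(|Δx|,|Δy|)+1 lattice points, so counting each shared vertex once the boundary has gcd(1,14) + gcd(16,53) + gcd(1,12) + gcd(63,34) + gcd(28,33) + gcd(19,12) = 1+1+1+1+1+1 = 6.
By Pick's theorem A = I + B/2 − 1, so I = 2412 − 6/2 + 1 = 2410.

2410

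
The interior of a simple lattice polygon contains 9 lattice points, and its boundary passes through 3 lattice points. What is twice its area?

By Pick's theorem, A = I + B/2 − 1 = 9 + 3/2 − 1 = 19/2.
Hence 2A = 19.

19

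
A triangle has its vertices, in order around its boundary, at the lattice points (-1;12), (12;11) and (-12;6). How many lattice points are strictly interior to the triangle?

The shoelace formula gives twice the area as |[(-1)·11 − 12·12] + [12·6 − (-12)·11] + [(-12)·12 − (-1)·6]| = 89, so the area is 89/2.
Summing gcd(|Δx|,|Δy|) over the edges gives the boundary count: gcd(13,1) + gcd(24,5) + gcd(11,6) = 1+1+1 = 3.
By Pick's theorem A = I + B/2 − 1, so I = 89/2 − 3/2 + 1 = 44.

44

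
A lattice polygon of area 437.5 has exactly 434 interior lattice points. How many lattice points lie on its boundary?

Pick's theorem gives A = I + B/2 − 1, so B = 2(A − I + 1) = 2(437.5 − 434 + 1) = 9.

9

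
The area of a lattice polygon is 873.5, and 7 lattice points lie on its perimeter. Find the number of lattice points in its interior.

Pick's theorem A = I + B/2 − 1 rearranges to I = A − B/2 + 1 = 873.5 − 7/2 + 1 = 871.

871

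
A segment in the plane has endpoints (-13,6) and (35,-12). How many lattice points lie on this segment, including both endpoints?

7

The number of lattice points on a segment between lattice points is gcd(|Δx|,|Δy|) + 1 = gcd(48,18) + 1 = 6 + 1 = 7.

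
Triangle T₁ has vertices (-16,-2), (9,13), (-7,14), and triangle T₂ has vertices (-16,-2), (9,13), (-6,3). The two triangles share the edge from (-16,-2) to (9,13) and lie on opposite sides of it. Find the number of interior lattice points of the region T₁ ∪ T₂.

140

The union is the simple quadrilateral with vertices (-16,-2), (-7,14), (9,13), (-6,3) in order.
Using the shoelace formula, 2A = |((-16)·14 − (-7)·(-2)) + ((-7)·13 − 9·14) + (9·3 − (-6)·13) + ((-6)·(-2) − (-16)·3)| = 290, so the area is 145.
Summing gcd(|Δx|,|Δy|) over the edges gives the boundary count: gcd(9,16) + gcd(16,1) + gcd(15,10) + gcd(10,5) = 1+1+5+5 = 12.
By Pick's theorem I = A − B/2 + 1 = 145 − 12/2 + 1 = 140.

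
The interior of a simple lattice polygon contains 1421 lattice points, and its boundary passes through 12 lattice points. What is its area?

1426

By Pick's theorem, A = I + B/2 − 1 = 1421 + 12/2 − 1 = 1426.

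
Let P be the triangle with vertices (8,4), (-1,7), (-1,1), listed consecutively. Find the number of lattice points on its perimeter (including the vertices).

12

Summing gcd(|Δx|,|Δy|) over the edges gives the boundary count: gcd(9,3) + gcd(0,6) + gcd(9,3) = 3+6+3 = 12.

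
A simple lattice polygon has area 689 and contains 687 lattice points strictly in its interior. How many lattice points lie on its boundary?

Pick's theorem gives A = I + B/2 − 1, so B = 2(A − I + 1) = 2(689 − 687 + 1) = 6.

6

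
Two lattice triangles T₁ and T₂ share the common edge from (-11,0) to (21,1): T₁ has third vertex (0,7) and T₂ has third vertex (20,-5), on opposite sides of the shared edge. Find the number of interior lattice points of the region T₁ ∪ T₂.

200

The union is the simple quadrilateral with vertices (-11,0), (0,7), (21,1), (20,-5) in order.
Using the shoelace formula, 2A = |((-11)·7 − 0·0) + (0·1 − 21·7) + (21·(-5) − 20·1) + (20·0 − (-11)·(-5))| = 404, so the area is 202.
Summing gcd(|Δx|,|Δy|) over the edges gives the boundary count: gcd(11,7) + gcd(21,6) + gcd(1,6) + gcd(31,5) = 1+3+1+1 = 6.
By Pick's theorem I = A − B/2 + 1 = 202 − 6/2 + 1 = 200.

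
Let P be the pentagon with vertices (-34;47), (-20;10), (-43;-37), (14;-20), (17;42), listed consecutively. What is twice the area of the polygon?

6303

By the shoelace formula, twice the signed area is |((-34)·10 − (-20)·47) + ((-20)·(-37) − (-43)·10) + ((-43)·(-20) − 14·(-37)) + (14·42 − 17·(-20)) + (17·47 − (-34)·42)| = 6303, so the area is 6303/2.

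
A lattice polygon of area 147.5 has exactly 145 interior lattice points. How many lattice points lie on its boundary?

Pick's theorem gives A = I + B/2 − 1, so B = 2(A − I + 1) = 2(147.5 − 145 + 1) = 7.

7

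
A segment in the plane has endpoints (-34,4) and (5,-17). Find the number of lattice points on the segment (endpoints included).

4

The number of lattice points on a segment between lattice points is gcd(|Δx|,|Δy|) + 1 = gcd(39,21) + 1 = 3 + 1 = 4.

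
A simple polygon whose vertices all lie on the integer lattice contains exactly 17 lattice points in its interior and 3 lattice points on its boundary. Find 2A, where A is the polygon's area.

35

By Pick's theorem, A = I + B/2 − 1 = 17 + 3/2 − 1 = 35/2.
Hence 2A = 35.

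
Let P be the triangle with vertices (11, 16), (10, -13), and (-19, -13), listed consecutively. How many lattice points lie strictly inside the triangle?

406

By the shoelace formula, twice the signed area is |(11·(-13) − 10·16) + (10·(-13) − (-19)·(-13)) + ((-19)·16 − 11·(-13))| = 841, so the area is 841/2.
The number of boundary lattice points is Σ gcd(|Δx|,|Δy|) = gcd(1,29) + gcd(29,0) + gcd(30,29) = 1+29+1 = 31.
By Pick's theorem A = I + B/2 − 1, so I = 841/2 − 31/2 + 1 = 406.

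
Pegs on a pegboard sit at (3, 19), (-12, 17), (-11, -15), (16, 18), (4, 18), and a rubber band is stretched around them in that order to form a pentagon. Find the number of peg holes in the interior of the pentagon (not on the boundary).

455

The shoelace formula gives twice the area as |[3·17 − (-12)·19] + [(-12)·(-15) − (-11)·17] + [(-11)·18 − 16·(-15)] + [16·18 − 4·18] + [4·19 − 3·18]| = 926, so the area is 463.
Along each edge there are gcd(|Δx|,|Δy|)+1 lattice points, so counting each shared vertex once the boundary has gcd(15,2) + gcd(1,32) + gcd(27,33) + gcd(12,0) + gcd(1,1) = 1+1+3+12+1 = 18.
Pick's theorem gives I = A − B/2 + 1 = 463 − 18/2 + 1 = 455.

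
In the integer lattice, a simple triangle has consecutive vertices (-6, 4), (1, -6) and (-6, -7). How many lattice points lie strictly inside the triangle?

Using the shoelace formula, 2A = |((-6)·(-6) − 1·4) + (1·(-7) − (-6)·(-6)) + ((-6)·4 − (-6)·(-7))| = 77, so the area is 77/2.
Summing gcd(|Δx|,|Δy|) over the edges gives the boundary count: gcd(7,10) + gcd(7,1) + gcd(0,11) = 1+1+11 = 13.
By Pick's theorem A = I + B/2 − 1, so I = 77/2 − 13/2 + 1 = 33.

33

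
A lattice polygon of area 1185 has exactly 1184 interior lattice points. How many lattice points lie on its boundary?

Pick's theorem gives A = I + B/2 − 1, so B = 2(A − I + 1) = 2(1185 − 1184 + 1) = 4.

4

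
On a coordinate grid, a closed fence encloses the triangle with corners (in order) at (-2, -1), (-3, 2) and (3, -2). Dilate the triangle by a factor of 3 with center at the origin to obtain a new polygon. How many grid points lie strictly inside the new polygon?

By the shoelace formula, twice the signed area is |((-2)·2 − (-3)·(-1)) + ((-3)·(-2) − 3·2) + (3·(-1) − (-2)·(-2))| = 14, so the area is 7.
Summing gcd(|Δx|,|Δy|) over the edges gives the boundary count: gcd(1,3) + gcd(6,4) + gcd(5,1) = 1+2+1 = 4.
Scaling by 3 multiplies the area by 3² = 9 (so the new area is 63) and multiplies the boundary lattice-point count by 3, giving 12.
By Pick's theorem, the interior count of the dilated polygon is 63 − 12/2 + 1 = 58.

58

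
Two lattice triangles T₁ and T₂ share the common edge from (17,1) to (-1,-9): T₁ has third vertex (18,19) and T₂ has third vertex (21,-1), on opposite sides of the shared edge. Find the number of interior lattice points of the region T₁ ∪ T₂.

The union is the simple quadrilateral with vertices (17,1), (18,19), (-1,-9), (21,-1) in order.
The shoelace formula gives twice the area as |[17·19 − 18·1] + [18·(-9) − (-1)·19] + [(-1)·(-1) − 21·(-9)] + [21·1 − 17·(-1)]| = 390, so the area is 195.
Summing gcd(|Δx|,|Δy|) over the edges gives the boundary count: gcd(1,18) + gcd(19,28) + gcd(22,8) + gcd(4,2) = 1+1+2+2 = 6.
By Pick's theorem I = A − B/2 + 1 = 195 − 6/2 + 1 = 193.

193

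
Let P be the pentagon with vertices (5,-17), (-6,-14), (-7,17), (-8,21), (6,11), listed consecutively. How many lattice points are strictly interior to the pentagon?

375

By the shoelace formula, twice the signed area is |[5·(-14) − (-6)·(-17)] + [(-6)·17 − (-7)·(-14)] + [(-7)·21 − (-8)·17] + [(-8)·11 − 6·21] + [6·(-17) − 5·11]| = 754, so the area is 377.
Summing gcd(|Δx|,|Δy|) over the edges gives the boundary count: gcd(11,3) + gcd(1,31) + gcd(1,4) + gcd(14,10) + gcd(1,28) = 1+1+1+2+1 = 6.
By Pick's theorem A = I + B/2 − 1, so I = 377 − 6/2 + 1 = 375.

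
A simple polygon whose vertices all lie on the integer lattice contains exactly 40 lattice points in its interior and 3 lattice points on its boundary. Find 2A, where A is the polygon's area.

81

By Pick's theorem, A = I + B/2 − 1 = 40 + 3/2 − 1 = 81/2.
Hence 2A = 81.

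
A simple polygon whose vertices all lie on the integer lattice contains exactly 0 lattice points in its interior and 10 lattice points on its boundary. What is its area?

By Pick's theorem, A = I + B/2 − 1 = 0 + 10/2 − 1 = 4.

4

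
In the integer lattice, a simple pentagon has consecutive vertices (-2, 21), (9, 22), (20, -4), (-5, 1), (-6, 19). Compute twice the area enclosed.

By the shoelace formula, twice the signed area is |((-2)·22 − 9·21) + (9·(-4) − 20·22) + (20·1 − (-5)·(-4)) + ((-5)·19 − (-6)·1) + ((-6)·21 − (-2)·19)| = 886, so the area is 443.

886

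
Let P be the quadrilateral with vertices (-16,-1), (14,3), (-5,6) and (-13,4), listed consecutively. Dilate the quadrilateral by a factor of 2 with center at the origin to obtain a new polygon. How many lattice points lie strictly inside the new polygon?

395

Using the shoelace formula, 2A = |[(-16)·3 − 14·(-1)] + [14·6 − (-5)·3] + [(-5)·4 − (-13)·6] + [(-13)·(-1) − (-16)·4]| = 200, so the area is 100.
Along each edge there are gcd(|Δx|,|Δy|)+1 lattice points, so counting each shared vertex once the boundary has gcd(30,4) + gcd(19,3) + gcd(8,2) + gcd(3,5) = 2+1+2+1 = 6.
Scaling by 2 multiplies the area by 2² = 4 (so the new area is 400) and multiplies the boundary lattice-point count by 2, giving 12.
By Pick's theorem, the interior count of the dilated polygon is 400 − 12/2 + 1 = 395.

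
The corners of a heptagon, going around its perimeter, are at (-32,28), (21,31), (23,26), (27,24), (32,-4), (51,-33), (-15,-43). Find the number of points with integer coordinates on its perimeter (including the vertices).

The number of boundary lattice points is Σ gcd(|Δx|,|Δy|) = gcd(53,3) + gcd(2,5) + gcd(4,2) + gcd(5,28) + gcd(19,29) + gcd(66,10) + gcd(17,71) = 1+1+2+1+1+2+1 = 9.

9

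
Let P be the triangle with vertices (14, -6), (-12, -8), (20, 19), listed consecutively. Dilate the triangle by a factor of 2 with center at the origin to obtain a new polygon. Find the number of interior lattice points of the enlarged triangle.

1273

The shoelace formula gives twice the area as |(14·(-8) − (-12)·(-6)) + ((-12)·19 − 20·(-8)) + (20·(-6) − 14·19)| = 638, so the area is 319.
Along each edge there are gcd(|Δx|,|Δy|)+1 lattice points, so counting each shared vertex once the boundary has gcd(26,2) + gcd(32,27) + gcd(6,25) = 2+1+1 = 4.
Scaling by 2 multiplies the area by 2² = 4 (so the new area is 1276) and multiplies the boundary lattice-point count by 2, giving 8.
By Pick's theorem, the interior count of the dilated polygon is 1276 − 8/2 + 1 = 1273.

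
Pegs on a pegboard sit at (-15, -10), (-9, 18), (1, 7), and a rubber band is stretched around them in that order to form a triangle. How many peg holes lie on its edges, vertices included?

4

Along each edge there are gcd(|Δx|,|Δy|)+1 lattice points, so counting each shared vertex once the boundary has gcd(6,28) + gcd(10,11) + gcd(16,17) = 2+1+1 = 4.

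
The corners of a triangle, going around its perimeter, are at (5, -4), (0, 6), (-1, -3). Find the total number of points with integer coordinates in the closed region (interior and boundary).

Using the shoelace formula, 2A = |(5·6 − 0·(-4)) + (0·(-3) − (-1)·6) + ((-1)·(-4) − 5·(-3))| = 55, so the area is 55/2.
The number of boundary lattice points is Σ gcd(|Δx|,|Δy|) = gcd(5,10) + gcd(1,9) + gcd(6,1) = 5+1+1 = 7.
Pick's theorem gives I = A − B/2 + 1 = 55/2 − 7/2 + 1 = 25, so the closed region contains I + B = 25 + 7 = 32 lattice points.

32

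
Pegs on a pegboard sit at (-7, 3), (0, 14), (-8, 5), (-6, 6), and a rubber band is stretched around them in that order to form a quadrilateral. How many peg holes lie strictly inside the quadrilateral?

9

By the shoelace formula, twice the signed area is |((-7)·14 − 0·3) + (0·5 − (-8)·14) + ((-8)·6 − (-6)·5) + ((-6)·3 − (-7)·6)| = 20, so the area is 10.
Along each edge there are gcd(|Δx|,|Δy|)+1 lattice points, so counting each shared vertex once the boundary has gcd(7,11) + gcd(8,9) + gcd(2,1) + gcd(1,3) = 1+1+1+1 = 4.
Pick's theorem gives I = A − B/2 + 1 = 10 − 4/2 + 1 = 9.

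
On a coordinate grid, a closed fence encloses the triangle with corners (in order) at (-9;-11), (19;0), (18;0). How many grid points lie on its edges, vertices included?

3

The number of boundary lattice points is Σ gcd(|Δx|,|Δy|) = gcd(28,11) + gcd(1,0) + gcd(27,11) = 1+1+1 = 3.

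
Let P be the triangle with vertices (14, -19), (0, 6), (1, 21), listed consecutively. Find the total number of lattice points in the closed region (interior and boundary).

By the shoelace formula, twice the signed area is |[14·6 − 0·(-19)] + [0·21 − 1·6] + [1·(-19) − 14·21]| = 235, so the area is 117.5.
Summing gcd(|Δx|,|Δy|) over the edges gives the boundary count: gcd(14,25) + gcd(1,15) + gcd(13,40) = 1+1+1 = 3.
Pick's theorem gives I = A − B/2 + 1 = 117.5 − 3/2 + 1 = 117, so the closed region contains I + B = 117 + 3 = 120 lattice points.

120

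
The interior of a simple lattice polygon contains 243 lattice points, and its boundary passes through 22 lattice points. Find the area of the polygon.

By Pick's theorem, A = I + B/2 − 1 = 243 + 22/2 − 1 = 253.

253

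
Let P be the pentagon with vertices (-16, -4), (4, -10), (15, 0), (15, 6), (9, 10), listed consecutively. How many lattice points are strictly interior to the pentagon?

The shoelace formula gives twice the area as |[(-16)·(-10) − 4·(-4)] + [4·0 − 15·(-10)] + [15·6 − 15·0] + [15·10 − 9·6] + [9·(-4) − (-16)·10]| = 636, so the area is 318.
Along each edge there are gcd(|Δx|,|Δy|)+1 lattice points, so counting each shared vertex once the boundary has gcd(20,6) + gcd(11,10) + gcd(0,6) + gcd(6,4) + gcd(25,14) = 2+1+6+2+1 = 12.
By Pick's theorem A = I + B/2 − 1, so I = 318 − 12/2 + 1 = 313.

313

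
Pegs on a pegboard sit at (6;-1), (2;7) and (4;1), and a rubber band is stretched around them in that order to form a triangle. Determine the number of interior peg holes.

By the shoelace formula, twice the signed area is |(6·7 − 2·(-1)) + (2·1 − 4·7) + (4·(-1) − 6·1)| = 8, so the area is 4.
Along each edge there are gcd(|Δx|,|Δy|)+1 lattice points, so counting each shared vertex once the boundary has gcd(4,8) + gcd(2,6) + gcd(2,2) = 4+2+2 = 8.
By Pick's theorem A = I + B/2 − 1, so I = 4 − 8/2 + 1 = 1.

1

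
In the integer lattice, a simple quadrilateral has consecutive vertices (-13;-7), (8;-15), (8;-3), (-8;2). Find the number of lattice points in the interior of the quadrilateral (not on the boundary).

204

By the shoelace formula, twice the signed area is |[(-13)·(-15) − 8·(-7)] + [8·(-3) − 8·(-15)] + [8·2 − (-8)·(-3)] + [(-8)·(-7) − (-13)·2]| = 421, so the area is 421/2.
Along each edge there are gcd(|Δx|,|Δy|)+1 lattice points, so counting each shared vertex once the boundary has gcd(21,8) + gcd(0,12) + gcd(16,5) + gcd(5,9) = 1+12+1+1 = 15.
Pick's theorem gives I = A − B/2 + 1 = 421/2 − 15/2 + 1 = 204.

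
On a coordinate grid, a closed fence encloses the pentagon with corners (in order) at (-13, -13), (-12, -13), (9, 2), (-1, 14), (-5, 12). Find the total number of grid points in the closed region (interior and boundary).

Using the shoelace formula, 2A = |((-13)·(-13) − (-12)·(-13)) + ((-12)·2 − 9·(-13)) + (9·14 − (-1)·2) + ((-1)·12 − (-5)·14) + ((-5)·(-13) − (-13)·12)| = 513, so the area is 513/2.
Summing gcd(|Δx|,|Δy|) over the edges gives the boundary count: gcd(1,0) + gcd(21,15) + gcd(10,12) + gcd(4,2) + gcd(8,25) = 1+3+2+2+1 = 9.
Pick's theorem gives I = A − B/2 + 1 = 513/2 − 9/2 + 1 = 253, so the closed region contains I + B = 253 + 9 = 262 lattice points.

262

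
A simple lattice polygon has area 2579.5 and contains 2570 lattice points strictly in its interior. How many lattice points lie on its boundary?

Pick's theorem gives A = I + B/2 − 1, so B = 2(A − I + 1) = 2(2579.5 − 2570 + 1) = 21.

21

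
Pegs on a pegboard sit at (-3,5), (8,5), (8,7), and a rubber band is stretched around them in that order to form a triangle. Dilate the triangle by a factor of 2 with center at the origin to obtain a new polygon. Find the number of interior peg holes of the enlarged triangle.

By the shoelace formula, twice the signed area is |[(-3)·5 − 8·5] + [8·7 − 8·5] + [8·5 − (-3)·7]| = 22, so the area is 11.
The number of boundary lattice points is Σ gcd(|Δx|,|Δy|) = gcd(11,0) + gcd(0,2) + gcd(11,2) = 11+2+1 = 14.
Scaling by 2 multiplies the area by 2² = 4 (so the new area is 44) and multiplies the boundary lattice-point count by 2, giving 28.
By Pick's theorem, the interior count of the dilated polygon is 44 − 28/2 + 1 = 31.

31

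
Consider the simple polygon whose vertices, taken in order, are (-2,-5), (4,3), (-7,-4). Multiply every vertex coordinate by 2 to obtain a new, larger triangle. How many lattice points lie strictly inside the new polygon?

89

By the shoelace formula, twice the signed area is |[(-2)·3 − 4·(-5)] + [4·(-4) − (-7)·3] + [(-7)·(-5) − (-2)·(-4)]| = 46, so the area is 23.
Along each edge there are gcd(|Δx|,|Δy|)+1 lattice points, so counting each shared vertex once the boundary has gcd(6,8) + gcd(11,7) + gcd(5,1) = 2+1+1 = 4.
Scaling by 2 multiplies the area by 2² = 4 (so the new area is 92) and multiplies the boundary lattice-point count by 2, giving 8.
By Pick's theorem, the interior count of the dilated polygon is 92 − 8/2 + 1 = 89.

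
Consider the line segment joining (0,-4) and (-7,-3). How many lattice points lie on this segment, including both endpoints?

The number of lattice points on a segment between lattice points is gcd(|Δx|,|Δy|) + 1 = gcd(7,1) + 1 = 1 + 1 = 2.

2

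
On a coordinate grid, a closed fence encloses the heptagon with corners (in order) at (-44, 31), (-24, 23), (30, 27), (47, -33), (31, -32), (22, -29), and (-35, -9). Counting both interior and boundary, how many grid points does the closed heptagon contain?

3625

The shoelace formula gives twice the area as |[(-44)·23 − (-24)·31] + [(-24)·27 − 30·23] + [30·(-33) − 47·27] + [47·(-32) − 31·(-33)] + [31·(-29) − 22·(-32)] + [22·(-9) − (-35)·(-29)] + [(-35)·31 − (-44)·(-9)]| = 7235, so the area is 7235/2.
Along each edge there are gcd(|Δx|,|Δy|)+1 lattice points, so counting each shared vertex once the boundary has gcd(20,8) + gcd(54,4) + gcd(17,60) + gcd(16,1) + gcd(9,3) + gcd(57,20) + gcd(9,40) = 4+2+1+1+3+1+1 = 13.
Pick's theorem gives I = A − B/2 + 1 = 7235/2 − 13/2 + 1 = 3612, so the closed region contains I + B = 3612 + 13 = 3625 lattice points.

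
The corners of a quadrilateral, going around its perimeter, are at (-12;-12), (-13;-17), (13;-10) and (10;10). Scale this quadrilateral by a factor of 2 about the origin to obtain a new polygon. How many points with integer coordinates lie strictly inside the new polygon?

By the shoelace formula, twice the signed area is |[(-12)·(-17) − (-13)·(-12)] + [(-13)·(-10) − 13·(-17)] + [13·10 − 10·(-10)] + [10·(-12) − (-12)·10]| = 629, so the area is 629/2.
The number of boundary lattice points is Σ gcd(|Δx|,|Δy|) = gcd(1,5) + gcd(26,7) + gcd(3,20) + gcd(22,22) = 1+1+1+22 = 25.
Scaling by 2 multiplies the area by 2² = 4 (so the new area is 1258) and multiplies the boundary lattice-point count by 2, giving 50.
By Pick's theorem, the interior count of the dilated polygon is 1258 − 50/2 + 1 = 1234.

1234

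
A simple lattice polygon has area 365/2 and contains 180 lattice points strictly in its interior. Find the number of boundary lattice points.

7

Pick's theorem gives A = I + B/2 − 1, so B = 2(A − I + 1) = 2(365/2 − 180 + 1) = 7.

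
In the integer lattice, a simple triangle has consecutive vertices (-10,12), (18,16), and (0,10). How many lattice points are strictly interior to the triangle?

By the shoelace formula, twice the signed area is |((-10)·16 − 18·12) + (18·10 − 0·16) + (0·12 − (-10)·10)| = 96, so the area is 48.
Summing gcd(|Δx|,|Δy|) over the edges gives the boundary count: gcd(28,4) + gcd(18,6) + gcd(10,2) = 4+6+2 = 12.
By Pick's theorem A = I + B/2 − 1, so I = 48 − 12/2 + 1 = 43.

43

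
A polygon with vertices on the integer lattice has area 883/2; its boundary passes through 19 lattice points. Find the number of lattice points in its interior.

433

From Pick's theorem, I = A − B/2 + 1 = 883/2 − 19/2 + 1 = 433.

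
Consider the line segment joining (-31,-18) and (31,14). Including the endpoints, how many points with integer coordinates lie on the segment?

The number of lattice points on a segment between lattice points is gcd(|Δx|,|Δy|) + 1 = gcd(62,32) + 1 = 2 + 1 = 3.

3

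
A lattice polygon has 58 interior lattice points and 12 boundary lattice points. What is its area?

By Pick's theorem, A = I + B/2 − 1 = 58 + 12/2 − 1 = 63.

63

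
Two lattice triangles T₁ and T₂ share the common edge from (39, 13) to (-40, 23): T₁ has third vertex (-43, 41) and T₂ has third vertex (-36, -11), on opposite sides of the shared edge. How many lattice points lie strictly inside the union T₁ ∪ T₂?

The union is the simple quadrilateral with vertices (39, 13), (-43, 41), (-40, 23), (-36, -11) in order.
Using the shoelace formula, 2A = |(39·41 − (-43)·13) + ((-43)·23 − (-40)·41) + ((-40)·(-11) − (-36)·23) + ((-36)·13 − 39·(-11))| = 4038, so the area is 2019.
Summing gcd(|Δx|,|Δy|) over the edges gives the boundary count: gcd(82,28) + gcd(3,18) + gcd(4,34) + gcd(75,24) = 2+3+2+3 = 10.
By Pick's theorem I = A − B/2 + 1 = 2019 − 10/2 + 1 = 2015.

2015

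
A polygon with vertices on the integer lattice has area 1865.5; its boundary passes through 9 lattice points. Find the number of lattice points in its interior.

Pick's theorem A = I + B/2 − 1 rearranges to I = A − B/2 + 1 = 1865.5 − 9/2 + 1 = 1862.

1862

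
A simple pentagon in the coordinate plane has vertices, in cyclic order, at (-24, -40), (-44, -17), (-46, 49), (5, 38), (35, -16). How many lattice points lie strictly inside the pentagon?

The shoelace formula gives twice the area as |((-24)·(-17) − (-44)·(-40)) + ((-44)·49 − (-46)·(-17)) + ((-46)·38 − 5·49) + (5·(-16) − 35·38) + (35·(-40) − (-24)·(-16))| = 9477, so the area is 4738.5.
Along each edge there are gcd(|Δx|,|Δy|)+1 lattice points, so counting each shared vertex once the boundary has gcd(20,23) + gcd(2,66) + gcd(51,11) + gcd(30,54) + gcd(59,24) = 1+2+1+6+1 = 11.
By Pick's theorem A = I + B/2 − 1, so I = 4738.5 − 11/2 + 1 = 4734.

4734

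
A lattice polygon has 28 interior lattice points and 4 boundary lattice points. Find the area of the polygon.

Pick's theorem states A = I + B/2 − 1, so A = 28 + 4/2 − 1 = 29.

29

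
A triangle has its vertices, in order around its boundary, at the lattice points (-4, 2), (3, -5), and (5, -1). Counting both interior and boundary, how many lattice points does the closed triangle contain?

28

The shoelace formula gives twice the area as |[(-4)·(-5) − 3·2] + [3·(-1) − 5·(-5)] + [5·2 − (-4)·(-1)]| = 42, so the area is 21.
The number of boundary lattice points is Σ gcd(|Δx|,|Δy|) = gcd(7,7) + gcd(2,4) + gcd(9,3) = 7+2+3 = 12.
Pick's theorem gives I = A − B/2 + 1 = 21 − 12/2 + 1 = 16, so the closed region contains I + B = 16 + 12 = 28 lattice points.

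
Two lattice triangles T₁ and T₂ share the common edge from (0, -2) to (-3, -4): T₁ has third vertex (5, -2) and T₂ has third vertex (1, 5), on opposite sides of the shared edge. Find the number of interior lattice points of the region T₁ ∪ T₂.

11

The union is the simple quadrilateral with vertices (0, -2), (5, -2), (-3, -4), (1, 5) in order.
The shoelace formula gives twice the area as |(0·(-2) − 5·(-2)) + (5·(-4) − (-3)·(-2)) + ((-3)·5 − 1·(-4)) + (1·(-2) − 0·5)| = 29, so the area is 14.5.
Along each edge there are gcd(|Δx|,|Δy|)+1 lattice points, so counting each shared vertex once the boundary has gcd(5,0) + gcd(8,2) + gcd(4,9) + gcd(1,7) = 5+2+1+1 = 9.
By Pick's theorem I = A − B/2 + 1 = 14.5 − 9/2 + 1 = 11.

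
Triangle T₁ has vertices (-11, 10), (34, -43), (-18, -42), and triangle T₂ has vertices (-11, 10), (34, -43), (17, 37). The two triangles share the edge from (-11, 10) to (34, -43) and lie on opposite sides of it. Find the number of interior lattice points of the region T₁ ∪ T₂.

The union is the simple quadrilateral with vertices (-11, 10), (-18, -42), (34, -43), (17, 37) in order.
Using the shoelace formula, 2A = |((-11)·(-42) − (-18)·10) + ((-18)·(-43) − 34·(-42)) + (34·37 − 17·(-43)) + (17·10 − (-11)·37)| = 5410, so the area is 2705.
Along each edge there are gcd(|Δx|,|Δy|)+1 lattice points, so counting each shared vertex once the boundary has gcd(7,52) + gcd(52,1) + gcd(17,80) + gcd(28,27) = 1+1+1+1 = 4.
By Pick's theorem I = A − B/2 + 1 = 2705 − 4/2 + 1 = 2704.

2704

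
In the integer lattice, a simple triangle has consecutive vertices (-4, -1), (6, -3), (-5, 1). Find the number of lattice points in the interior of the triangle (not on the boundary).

By the shoelace formula, twice the signed area is |((-4)·(-3) − 6·(-1)) + (6·1 − (-5)·(-3)) + ((-5)·(-1) − (-4)·1)| = 18, so the area is 9.
The number of boundary lattice points is Σ gcd(|Δx|,|Δy|) = gcd(10,2) + gcd(11,4) + gcd(1,2) = 2+1+1 = 4.
Pick's theorem gives I = A − B/2 + 1 = 9 − 4/2 + 1 = 8.

8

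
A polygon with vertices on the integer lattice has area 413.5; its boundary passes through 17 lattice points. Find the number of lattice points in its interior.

406

From Pick's theorem, I = A − B/2 + 1 = 413.5 − 17/2 + 1 = 406.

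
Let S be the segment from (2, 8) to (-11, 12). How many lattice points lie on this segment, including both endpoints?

2

The number of lattice points on a segment between lattice points is gcd(|Δx|,|Δy|) + 1 = gcd(13,4) + 1 = 1 + 1 = 2.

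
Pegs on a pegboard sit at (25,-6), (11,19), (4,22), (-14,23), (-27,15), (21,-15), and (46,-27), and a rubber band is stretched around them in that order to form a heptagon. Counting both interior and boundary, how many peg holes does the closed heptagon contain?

1082

By the shoelace formula, twice the signed area is |[25·19 − 11·(-6)] + [11·22 − 4·19] + [4·23 − (-14)·22] + [(-14)·15 − (-27)·23] + [(-27)·(-15) − 21·15] + [21·(-27) − 46·(-15)] + [46·(-6) − 25·(-27)]| = 2130, so the area is 1065.
The number of boundary lattice points is Σ gcd(|Δx|,|Δy|) = gcd(14,25) + gcd(7,3) + gcd(18,1) + gcd(13,8) + gcd(48,30) + gcd(25,12) + gcd(21,21) = 1+1+1+1+6+1+21 = 32.
Pick's theorem gives I = A − B/2 + 1 = 1065 − 32/2 + 1 = 1050, so the closed region contains I + B = 1050 + 32 = 1082 lattice points.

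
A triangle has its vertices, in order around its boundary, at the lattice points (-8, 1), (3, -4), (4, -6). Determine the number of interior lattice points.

Using the shoelace formula, 2A = |[(-8)·(-4) − 3·1] + [3·(-6) − 4·(-4)] + [4·1 − (-8)·(-6)]| = 17, so the area is 17/2.
The number of boundary lattice points is Σ gcd(|Δx|,|Δy|) = gcd(11,5) + gcd(1,2) + gcd(12,7) = 1+1+1 = 3.
Pick's theorem gives I = A − B/2 + 1 = 17/2 − 3/2 + 1 = 8.

8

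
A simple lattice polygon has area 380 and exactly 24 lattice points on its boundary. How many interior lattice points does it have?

From Pick's theorem, I = A − B/2 + 1 = 380 − 24/2 + 1 = 369.

369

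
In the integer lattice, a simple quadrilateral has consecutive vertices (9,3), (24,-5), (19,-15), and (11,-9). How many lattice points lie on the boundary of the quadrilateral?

10

Along each edge there are gcd(|Δx|,|Δy|)+1 lattice points, so counting each shared vertex once the boundary has gcd(15,8) + gcd(5,10) + gcd(8,6) + gcd(2,12) = 1+5+2+2 = 10.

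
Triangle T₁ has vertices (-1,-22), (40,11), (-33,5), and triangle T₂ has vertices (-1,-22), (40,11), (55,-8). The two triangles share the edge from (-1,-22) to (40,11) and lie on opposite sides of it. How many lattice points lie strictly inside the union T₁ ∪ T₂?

The union is the simple quadrilateral with vertices (-1,-22), (-33,5), (40,11), (55,-8) in order.
By the shoelace formula, twice the signed area is |((-1)·5 − (-33)·(-22)) + ((-33)·11 − 40·5) + (40·(-8) − 55·11) + (55·(-22) − (-1)·(-8))| = 3437, so the area is 3437/2.
Along each edge there are gcd(|Δx|,|Δy|)+1 lattice points, so counting each shared vertex once the boundary has gcd(32,27) + gcd(73,6) + gcd(15,19) + gcd(56,14) = 1+1+1+14 = 17.
By Pick's theorem I = A − B/2 + 1 = 3437/2 − 17/2 + 1 = 1711.

1711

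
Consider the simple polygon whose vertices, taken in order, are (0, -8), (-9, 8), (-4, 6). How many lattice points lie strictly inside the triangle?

30

Using the shoelace formula, 2A = |[0·8 − (-9)·(-8)] + [(-9)·6 − (-4)·8] + [(-4)·(-8) − 0·6]| = 62, so the area is 31.
Summing gcd(|Δx|,|Δy|) over the edges gives the boundary count: gcd(9,16) + gcd(5,2) + gcd(4,14) = 1+1+2 = 4.
Pick's theorem gives I = A − B/2 + 1 = 31 − 4/2 + 1 = 30.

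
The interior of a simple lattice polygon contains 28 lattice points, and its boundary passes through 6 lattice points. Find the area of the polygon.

By Pick's theorem, A = I + B/2 − 1 = 28 + 6/2 − 1 = 30.

30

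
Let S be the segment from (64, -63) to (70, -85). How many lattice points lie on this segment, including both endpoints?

The number of lattice points on a segment between lattice points is gcd(|Δx|,|Δy|) + 1 = gcd(6,22) + 1 = 2 + 1 = 3.

3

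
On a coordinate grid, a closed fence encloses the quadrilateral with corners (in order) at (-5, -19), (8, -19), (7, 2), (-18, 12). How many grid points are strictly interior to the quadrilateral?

450

By the shoelace formula, twice the signed area is |[(-5)·(-19) − 8·(-19)] + [8·2 − 7·(-19)] + [7·12 − (-18)·2] + [(-18)·(-19) − (-5)·12]| = 918, so the area is 459.
Summing gcd(|Δx|,|Δy|) over the edges gives the boundary count: gcd(13,0) + gcd(1,21) + gcd(25,10) + gcd(13,31) = 13+1+5+1 = 20.
By Pick's theorem A = I + B/2 − 1, so I = 459 − 20/2 + 1 = 450.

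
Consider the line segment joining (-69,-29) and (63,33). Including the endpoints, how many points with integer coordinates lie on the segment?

The number of lattice points on a segment between lattice points is gcd(|Δx|,|Δy|) + 1 = gcd(132,62) + 1 = 2 + 1 = 3.

3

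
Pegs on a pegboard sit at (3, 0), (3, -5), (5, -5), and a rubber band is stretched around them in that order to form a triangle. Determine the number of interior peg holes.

The shoelace formula gives twice the area as |[3·(-5) − 3·0] + [3·(-5) − 5·(-5)] + [5·0 − 3·(-5)]| = 10, so the area is 5.
Summing gcd(|Δx|,|Δy|) over the edges gives the boundary count: gcd(0,5) + gcd(2,0) + gcd(2,5) = 5+2+1 = 8.
By Pick's theorem A = I + B/2 − 1, so I = 5 − 8/2 + 1 = 2.

2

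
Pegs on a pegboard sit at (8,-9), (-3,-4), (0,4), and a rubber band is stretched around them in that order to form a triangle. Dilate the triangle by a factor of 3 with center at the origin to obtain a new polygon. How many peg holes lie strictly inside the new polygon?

Using the shoelace formula, 2A = |[8·(-4) − (-3)·(-9)] + [(-3)·4 − 0·(-4)] + [0·(-9) − 8·4]| = 103, so the area is 51.5.
The number of boundary lattice points is Σ gcd(|Δx|,|Δy|) = gcd(11,5) + gcd(3,8) + gcd(8,13) = 1+1+1 = 3.
Scaling by 3 multiplies the area by 3² = 9 (so the new area is 927/2) and multiplies the boundary lattice-point count by 3, giving 9.
By Pick's theorem, the interior count of the dilated polygon is 927/2 − 9/2 + 1 = 460.

460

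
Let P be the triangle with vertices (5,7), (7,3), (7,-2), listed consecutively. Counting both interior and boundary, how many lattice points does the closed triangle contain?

By the shoelace formula, twice the signed area is |[5·3 − 7·7] + [7·(-2) − 7·3] + [7·7 − 5·(-2)]| = 10, so the area is 5.
Summing gcd(|Δx|,|Δy|) over the edges gives the boundary count: gcd(2,4) + gcd(0,5) + gcd(2,9) = 2+5+1 = 8.
Pick's theorem gives I = A − B/2 + 1 = 5 − 8/2 + 1 = 2, so the closed region contains I + B = 2 + 8 = 10 lattice points.

10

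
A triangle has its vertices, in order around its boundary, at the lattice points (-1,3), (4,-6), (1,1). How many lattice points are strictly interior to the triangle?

Using the shoelace formula, 2A = |((-1)·(-6) − 4·3) + (4·1 − 1·(-6)) + (1·3 − (-1)·1)| = 8, so the area is 4.
Along each edge there are gcd(|Δx|,|Δy|)+1 lattice points, so counting each shared vertex once the boundary has gcd(5,9) + gcd(3,7) + gcd(2,2) = 1+1+2 = 4.
By Pick's theorem A = I + B/2 − 1, so I = 4 − 4/2 + 1 = 3.

3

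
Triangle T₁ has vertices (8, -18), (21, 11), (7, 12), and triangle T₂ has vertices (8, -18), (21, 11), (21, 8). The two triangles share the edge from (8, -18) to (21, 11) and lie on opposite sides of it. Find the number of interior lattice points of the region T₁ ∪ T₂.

221

The union is the simple quadrilateral with vertices (8, -18), (7, 12), (21, 11), (21, 8) in order.
Using the shoelace formula, 2A = |[8·12 − 7·(-18)] + [7·11 − 21·12] + [21·8 − 21·11] + [21·(-18) − 8·8]| = 458, so the area is 229.
The number of boundary lattice points is Σ gcd(|Δx|,|Δy|) = gcd(1,30) + gcd(14,1) + gcd(0,3) + gcd(13,26) = 1+1+3+13 = 18.
By Pick's theorem I = A − B/2 + 1 = 229 − 18/2 + 1 = 221.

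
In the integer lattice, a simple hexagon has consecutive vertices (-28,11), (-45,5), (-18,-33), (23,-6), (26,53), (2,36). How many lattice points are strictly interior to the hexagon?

3012

By the shoelace formula, twice the signed area is |[(-28)·5 − (-45)·11] + [(-45)·(-33) − (-18)·5] + [(-18)·(-6) − 23·(-33)] + [23·53 − 26·(-6)] + [26·36 − 2·53] + [2·11 − (-28)·36]| = 6032, so the area is 3016.
Summing gcd(|Δx|,|Δy|) over the edges gives the boundary count: gcd(17,6) + gcd(27,38) + gcd(41,27) + gcd(3,59) + gcd(24,17) + gcd(30,25) = 1+1+1+1+1+5 = 10.
By Pick's theorem A = I + B/2 − 1, so I = 3016 − 10/2 + 1 = 3012.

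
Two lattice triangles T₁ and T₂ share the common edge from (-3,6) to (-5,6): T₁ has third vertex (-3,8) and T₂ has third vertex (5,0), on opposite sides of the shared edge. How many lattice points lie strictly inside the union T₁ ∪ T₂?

5

The union is the simple quadrilateral with vertices (-3,6), (-3,8), (-5,6), (5,0) in order.
By the shoelace formula, twice the signed area is |[(-3)·8 − (-3)·6] + [(-3)·6 − (-5)·8] + [(-5)·0 − 5·6] + [5·6 − (-3)·0]| = 16, so the area is 8.
Summing gcd(|Δx|,|Δy|) over the edges gives the boundary count: gcd(0,2) + gcd(2,2) + gcd(10,6) + gcd(8,6) = 2+2+2+2 = 8.
By Pick's theorem I = A − B/2 + 1 = 8 − 8/2 + 1 = 5.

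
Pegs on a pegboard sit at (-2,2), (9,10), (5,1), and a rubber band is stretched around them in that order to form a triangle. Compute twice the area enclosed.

By the shoelace formula, twice the signed area is |((-2)·10 − 9·2) + (9·1 − 5·10) + (5·2 − (-2)·1)| = 67, so the area is 67/2.

67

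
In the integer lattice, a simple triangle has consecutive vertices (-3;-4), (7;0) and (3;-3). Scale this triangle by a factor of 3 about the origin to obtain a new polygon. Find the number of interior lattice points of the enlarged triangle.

58

The shoelace formula gives twice the area as |((-3)·0 − 7·(-4)) + (7·(-3) − 3·0) + (3·(-4) − (-3)·(-3))| = 14, so the area is 7.
Along each edge there are gcd(|Δx|,|Δy|)+1 lattice points, so counting each shared vertex once the boundary has gcd(10,4) + gcd(4,3) + gcd(6,1) = 2+1+1 = 4.
Scaling by 3 multiplies the area by 3² = 9 (so the new area is 63) and multiplies the boundary lattice-point count by 3, giving 12.
By Pick's theorem, the interior count of the dilated polygon is 63 − 12/2 + 1 = 58.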